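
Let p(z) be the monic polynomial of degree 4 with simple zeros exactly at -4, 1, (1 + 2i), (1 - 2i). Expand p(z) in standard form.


The polynomial is p(z) = ∏_{α ∈ S} (z − α), where S = {-4, 1, (1 + 2i), (1 - 2i)}.
Expanding the product yields: p(z) = z^4 + z^3 -5·z^2 + 23·z -20.
Note conjugate pairs combine to real quadratics: (z − (1+2i))(z − (1−2i)) = z² − 2z + 5.
The resulting polynomial has degree 4 and real coefficients as required.

p(z) = z^4 + z^3 -5·z^2 + 23·z -20.


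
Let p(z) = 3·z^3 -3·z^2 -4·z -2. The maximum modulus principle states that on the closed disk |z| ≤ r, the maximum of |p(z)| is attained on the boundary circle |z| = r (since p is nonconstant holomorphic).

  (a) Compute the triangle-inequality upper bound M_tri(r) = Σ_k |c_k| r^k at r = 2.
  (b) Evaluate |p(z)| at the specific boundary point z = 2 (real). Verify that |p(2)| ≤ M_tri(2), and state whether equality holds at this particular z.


Coefficients: c_0 = -2, c_1 = -4, c_2 = -3, c_3 = 3. Radius r = 2.
Part (a). Triangle bound: M_tri(r) = Σ_k |c_k| r^k
  = |-2|·2^0 + |-4|·2^1 + |-3|·2^2 + |3|·2^3
  = 2 + 8 + 12 + 24 = 46.
This bounds M(r) := max_{|z|=r} |p(z)| from above; equality holds iff all terms c_k z^k can be made to align in phase at a single z on |z|=r.
Part (b). At z = 2 (real, on the circle |z| = r):
  p(2) = (-2)·2^0 + (-4)·2^1 + (-3)·2^2 + (3)·2^3 = 2.
  |p(2)| = 2.
Check: |p(2)| = 2 ≤ 46 = M_tri(2). ✓ Equality does not hold at z = 2 (the coefficients have mixed signs, so the terms do not all align in phase there).

M_tri(2) = 46; |p(2)| = 2; equality at z=2: no.


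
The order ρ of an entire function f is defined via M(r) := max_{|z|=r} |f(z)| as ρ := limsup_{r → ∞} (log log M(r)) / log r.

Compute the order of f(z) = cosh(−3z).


cosh(w) is a linear combination of e^{iw} and e^{−iw} (or e^w, e^{−w} in the hyperbolic case), so |cosh(w)| ≤ e^{|w|}. With w = −3z, |w| ≤ 3|z| + 0 = 3r + 0 on |z| = r, giving M(r) ≤ e^{3r + 0}, so ρ ≤ 1. On a suitable ray (z = it for sin/cos; z = t for sinh/cosh, t real → ∞), |cosh(−3z)| grows like e^{3|t|}/2, so ρ ≥ 1. Hence ρ = 1.
Therefore ρ = 1.

Order ρ = 1.


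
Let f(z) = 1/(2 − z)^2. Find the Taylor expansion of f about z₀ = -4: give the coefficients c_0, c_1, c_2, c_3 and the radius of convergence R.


Let w = z − z₀, so z = z₀ + w.
Then 2 − z = 2 − (z₀ + w) = (2 − z₀) − w = 6 − w.
f(z) = 1/(6 − w)^2 = (1/(6)^2) · (1 − w/(6))^{−2}.
By the binomial series (1−u)^{−2} = Σ_{n≥0} C(n+1, 1) u^n for |u|<1, with u = w/(6):
  c_n = C(n+1, 1) / (6)^(n+2).
  c_0 = 1/(6)^2 = 1/36.
  c_1 = 2/(6)^3 = 1/108.
  c_2 = 3/(6)^4 = 1/432.
  c_3 = 4/(6)^5 = 1/1944.
The series is valid for |w/d| < 1, i.e. |z − z₀| < |d|.
Radius of convergence: R = |2 − z₀| = |6| = 6 (distance from z₀ to the singularity z = 2).

c_0 = 1/36, c_1 = 1/108, c_2 = 1/432, c_3 = 1/1944; R = 6.


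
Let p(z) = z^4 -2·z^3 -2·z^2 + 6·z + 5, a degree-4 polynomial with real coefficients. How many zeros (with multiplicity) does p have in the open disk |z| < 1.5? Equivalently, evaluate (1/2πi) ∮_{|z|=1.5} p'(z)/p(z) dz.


The zeros of p are: (2 + 1i), (2 - 1i), -1, -1.
Their magnitudes are: 2.236, 2.236, 1, 1.
Zeros with |z| < R = 1.5: -1, -1.
Count = 2.
By the argument principle, (1/2πi) ∮_{|z|=R} p'(z)/p(z) dz equals exactly this count.

Number of zeros inside |z| < 1.5: 2.


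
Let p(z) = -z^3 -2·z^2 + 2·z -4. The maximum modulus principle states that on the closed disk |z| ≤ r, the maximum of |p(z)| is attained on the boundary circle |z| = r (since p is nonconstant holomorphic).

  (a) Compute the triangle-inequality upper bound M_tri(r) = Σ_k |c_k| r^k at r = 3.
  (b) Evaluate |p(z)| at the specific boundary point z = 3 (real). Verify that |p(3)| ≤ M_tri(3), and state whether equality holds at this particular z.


Coefficients: c_0 = -4, c_1 = 2, c_2 = -2, c_3 = -1. Radius r = 3.
Part (a). Triangle bound: M_tri(r) = Σ_k |c_k| r^k
  = |-4|·3^0 + |2|·3^1 + |-2|·3^2 + |-1|·3^3
  = 4 + 6 + 18 + 27 = 55.
This bounds M(r) := max_{|z|=r} |p(z)| from above; equality holds iff all terms c_k z^k can be made to align in phase at a single z on |z|=r.
Part (b). At z = 3 (real, on the circle |z| = r):
  p(3) = (-4)·3^0 + (2)·3^1 + (-2)·3^2 + (-1)·3^3 = -43.
  |p(3)| = 43.
Check: |p(3)| = 43 ≤ 55 = M_tri(3). ✓ Equality does not hold at z = 3 (the coefficients have mixed signs, so the terms do not all align in phase there).

M_tri(3) = 55; |p(3)| = 43; equality at z=3: no.


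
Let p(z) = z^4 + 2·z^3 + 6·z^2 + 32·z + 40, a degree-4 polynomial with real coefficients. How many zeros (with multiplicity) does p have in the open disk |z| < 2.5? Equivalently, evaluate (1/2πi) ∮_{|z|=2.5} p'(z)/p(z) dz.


The zeros of p are: (1 + 3i), (1 - 3i), -2, -2.
Their magnitudes are: 3.162, 3.162, 2, 2.
Zeros with |z| < R = 2.5: -2, -2.
Count = 2.
By the argument principle, (1/2πi) ∮_{|z|=R} p'(z)/p(z) dz equals exactly this count.

Number of zeros inside |z| < 2.5: 2.


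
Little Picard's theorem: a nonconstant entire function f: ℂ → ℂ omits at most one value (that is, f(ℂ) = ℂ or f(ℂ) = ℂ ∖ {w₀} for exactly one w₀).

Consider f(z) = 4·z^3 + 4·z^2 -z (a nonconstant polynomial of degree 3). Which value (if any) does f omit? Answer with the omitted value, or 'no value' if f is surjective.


Little Picard bounds the complement of f(ℂ) to at most one point.
For every w ∈ ℂ, the equation p(z) − w = 0 is a nonconstant polynomial in z and hence has at least one root by the fundamental theorem of algebra. So p is surjective onto ℂ, omitting no value.

Omitted value: no value.


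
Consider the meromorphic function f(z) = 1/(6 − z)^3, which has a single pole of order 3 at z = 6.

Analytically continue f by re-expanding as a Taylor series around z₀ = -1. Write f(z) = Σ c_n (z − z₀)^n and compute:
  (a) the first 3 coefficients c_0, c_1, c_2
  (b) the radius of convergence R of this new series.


Let w = z − z₀, so z = z₀ + w.
Then 6 − z = 6 − (z₀ + w) = (6 − z₀) − w = 7 − w.
f(z) = 1/(7 − w)^3 = (1/(7)^3) · (1 − w/(7))^{−3}.
By the binomial series (1−u)^{−3} = Σ_{n≥0} C(n+2, 2) u^n for |u|<1, with u = w/(7):
  c_n = C(n+2, 2) / (7)^(n+3).
  c_0 = 1/(7)^3 = 1/343.
  c_1 = 3/(7)^4 = 3/2401.
  c_2 = 6/(7)^5 = 6/16807.
The series is valid for |w/d| < 1, i.e. |z − z₀| < |d|.
Radius of convergence: R = |6 − z₀| = |7| = 7 (distance from z₀ to the singularity z = 6).

c_0 = 1/343, c_1 = 3/2401, c_2 = 6/16807; R = 7.


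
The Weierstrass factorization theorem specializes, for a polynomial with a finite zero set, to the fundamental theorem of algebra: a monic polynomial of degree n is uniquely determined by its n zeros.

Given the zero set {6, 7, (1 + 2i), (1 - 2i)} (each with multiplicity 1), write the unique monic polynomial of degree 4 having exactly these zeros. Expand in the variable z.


The polynomial is p(z) = ∏_{α ∈ S} (z − α), where S = {6, 7, (1 + 2i), (1 - 2i)}.
Expanding the product yields: p(z) = z^4 -15·z^3 + 73·z^2 -149·z + 210.
Note conjugate pairs combine to real quadratics: (z − (1+2i))(z − (1−2i)) = z² − 2z + 5.
The resulting polynomial has degree 4 and real coefficients as required.

p(z) = z^4 -15·z^3 + 73·z^2 -149·z + 210.


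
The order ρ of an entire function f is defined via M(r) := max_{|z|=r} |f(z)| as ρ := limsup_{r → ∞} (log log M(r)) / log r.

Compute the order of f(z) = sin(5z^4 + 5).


Write sin(w) = (e^{iw} ± e^{−iw})/(2 or 2i), so |sin(w)| ≤ e^{|w|}. With w = 5z^4 + 5, |w| ≤ 5r^4 + 5 on |z|=r, giving M(r) ≤ e^{5r^4 + 5} and ρ ≤ 4. For the lower bound, choose z on |z|=r with 5z^4 purely imaginary of modulus 5r^4; then |sin(5z^4 + 5)| grows like e^{5r^4}/2, so ρ ≥ 4. Hence ρ = 4.
Therefore ρ = 4.

Order ρ = 4.


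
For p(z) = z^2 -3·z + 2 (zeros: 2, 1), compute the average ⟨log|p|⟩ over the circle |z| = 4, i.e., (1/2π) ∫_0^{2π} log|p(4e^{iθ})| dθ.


Zeros: 1, 2; r = 4.
Inside |z| < r: 1, 2. Outside (|z| ≥ r): ∅.
p(0) = 2, so log|p(0)| = log(2) = 0.6931.
Apply Jensen: I(r) = log|p(0)| + Σ_k log(r/|z_k|), summed over zeros inside |z| < r.
  log(r/|z_k|) for z_k = 2: log(4/2) = 0.6931
  log(r/|z_k|) for z_k = 1: log(4/1) = 1.3863
Sum over inside zeros: 2.0794.
I(r) = log|p(0)| + (inside sum) = 0.6931 + 2.0794 = 2.7726.
Closed form (all zeros inside, monic): I(r) = n·log(r) = 2·log(4) = 2.7726. ✓

I(r) ≈ 2.7726.


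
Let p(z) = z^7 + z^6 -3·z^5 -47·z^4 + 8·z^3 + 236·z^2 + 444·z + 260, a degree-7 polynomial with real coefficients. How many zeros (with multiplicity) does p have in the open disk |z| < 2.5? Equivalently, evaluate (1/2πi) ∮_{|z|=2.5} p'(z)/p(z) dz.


The zeros of p are: (-1 + 1i), (-1 - 1i), (-2 + 3i), (-2 - 3i), -1, (3 + 1i), (3 - 1i).
Their magnitudes are: 1.414, 1.414, 3.606, 3.606, 1, 3.162, 3.162.
Zeros with |z| < R = 2.5: (-1 + 1i), (-1 - 1i), -1.
Count = 3.
By the argument principle, (1/2πi) ∮_{|z|=R} p'(z)/p(z) dz equals exactly this count.

Number of zeros inside |z| < 2.5: 3.


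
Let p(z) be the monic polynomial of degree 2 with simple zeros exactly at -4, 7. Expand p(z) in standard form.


The polynomial is p(z) = ∏_{α ∈ S} (z − α), where S = {-4, 7}.
Expanding the product yields: p(z) = z^2 -3·z -28.
The resulting polynomial has degree 2 and real coefficients as required.

p(z) = z^2 -3·z -28.


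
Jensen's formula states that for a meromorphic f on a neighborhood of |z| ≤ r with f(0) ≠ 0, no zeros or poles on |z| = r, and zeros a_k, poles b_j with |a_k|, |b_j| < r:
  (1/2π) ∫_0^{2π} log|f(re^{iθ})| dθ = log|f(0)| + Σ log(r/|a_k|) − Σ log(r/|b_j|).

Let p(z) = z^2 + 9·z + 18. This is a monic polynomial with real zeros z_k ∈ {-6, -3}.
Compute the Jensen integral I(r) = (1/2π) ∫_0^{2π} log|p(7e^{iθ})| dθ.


Zeros: -6, -3; r = 7.
Inside |z| < r: -6, -3. Outside (|z| ≥ r): ∅.
p(0) = 18, so log|p(0)| = log(18) = 2.8904.
Apply Jensen: I(r) = log|p(0)| + Σ_k log(r/|z_k|), summed over zeros inside |z| < r.
  log(r/|z_k|) for z_k = -6: log(7/6) = 0.1542
  log(r/|z_k|) for z_k = -3: log(7/3) = 0.8473
Sum over inside zeros: 1.0014.
I(r) = log|p(0)| + (inside sum) = 2.8904 + 1.0014 = 3.8918.
Closed form (all zeros inside, monic): I(r) = n·log(r) = 2·log(7) = 3.8918. ✓

I(r) ≈ 3.8918.


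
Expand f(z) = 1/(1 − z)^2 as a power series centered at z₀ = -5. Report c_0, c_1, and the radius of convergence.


Let w = z − z₀, so z = z₀ + w.
Then 1 − z = 1 − (z₀ + w) = (1 − z₀) − w = 6 − w.
f(z) = 1/(6 − w)^2 = (1/(6)^2) · (1 − w/(6))^{−2}.
By the binomial series (1−u)^{−2} = Σ_{n≥0} C(n+1, 1) u^n for |u|<1, with u = w/(6):
  c_n = C(n+1, 1) / (6)^(n+2).
  c_0 = 1/(6)^2 = 1/36.
  c_1 = 2/(6)^3 = 1/108.
The series is valid for |w/d| < 1, i.e. |z − z₀| < |d|.
Radius of convergence: R = |1 − z₀| = |6| = 6 (distance from z₀ to the singularity z = 1).

c_0 = 1/36, c_1 = 1/108; R = 6.


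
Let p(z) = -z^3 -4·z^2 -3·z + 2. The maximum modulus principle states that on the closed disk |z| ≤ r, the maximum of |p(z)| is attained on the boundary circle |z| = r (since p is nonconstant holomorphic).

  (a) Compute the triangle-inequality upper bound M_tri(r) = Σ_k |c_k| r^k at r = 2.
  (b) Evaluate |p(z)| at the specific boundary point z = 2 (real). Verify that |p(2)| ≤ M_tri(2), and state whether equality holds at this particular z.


Coefficients: c_0 = 2, c_1 = -3, c_2 = -4, c_3 = -1. Radius r = 2.
Part (a). Triangle bound: M_tri(r) = Σ_k |c_k| r^k
  = |2|·2^0 + |-3|·2^1 + |-4|·2^2 + |-1|·2^3
  = 2 + 6 + 16 + 8 = 32.
This bounds M(r) := max_{|z|=r} |p(z)| from above; equality holds iff all terms c_k z^k can be made to align in phase at a single z on |z|=r.
Part (b). At z = 2 (real, on the circle |z| = r):
  p(2) = (2)·2^0 + (-3)·2^1 + (-4)·2^2 + (-1)·2^3 = -28.
  |p(2)| = 28.
Check: |p(2)| = 28 ≤ 32 = M_tri(2). ✓ Equality does not hold at z = 2 (the coefficients have mixed signs, so the terms do not all align in phase there).

M_tri(2) = 32; |p(2)| = 28; equality at z=2: no.


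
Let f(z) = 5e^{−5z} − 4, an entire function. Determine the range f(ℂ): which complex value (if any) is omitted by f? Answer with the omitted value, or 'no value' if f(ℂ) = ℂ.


Little Picard bounds the complement of f(ℂ) to at most one point.
e^{−5z} is never zero on ℂ, so 5·e^{−5z} takes every value in ℂ ∖ {0}. Adding -4 shifts the range to ℂ ∖ {-4}. Thus f omits exactly the value -4.

Omitted value: -4.


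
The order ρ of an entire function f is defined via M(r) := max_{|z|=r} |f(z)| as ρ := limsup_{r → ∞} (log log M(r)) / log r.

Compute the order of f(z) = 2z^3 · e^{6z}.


M(r) = max_{|z|=r} |2|·|z|^3·|e^{6z}| = 2·r^3 · e^{6r^1} (the factors attain their maxima compatibly on |z|=r). Then log M(r) = log 2 + 3·log r + 6r^1, dominated by the last term, so log log M(r) ~ 1·log r. The polynomial factor 2z^3 contributes only a log r term and does not affect the order. ρ = 1.
Therefore ρ = 1.

Order ρ = 1.


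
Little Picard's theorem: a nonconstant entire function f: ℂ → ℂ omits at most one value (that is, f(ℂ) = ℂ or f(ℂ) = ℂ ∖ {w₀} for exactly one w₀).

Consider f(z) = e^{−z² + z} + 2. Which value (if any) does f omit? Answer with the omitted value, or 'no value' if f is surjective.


Little Picard bounds the complement of f(ℂ) to at most one point.
The exponent g(z) = −z² + z is a nonconstant polynomial, hence surjective onto ℂ. So e^{g(z)} takes every value in {e^w : w ∈ ℂ} = ℂ ∖ {0}. Adding 2 shifts the range to ℂ ∖ {2}. f omits exactly 2.

Omitted value: 2.


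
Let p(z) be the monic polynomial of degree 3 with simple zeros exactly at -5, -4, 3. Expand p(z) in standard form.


The polynomial is p(z) = ∏_{α ∈ S} (z − α), where S = {-5, -4, 3}.
Expanding the product yields: p(z) = z^3 + 6·z^2 -7·z -60.
The resulting polynomial has degree 3 and real coefficients as required.

p(z) = z^3 + 6·z^2 -7·z -60.


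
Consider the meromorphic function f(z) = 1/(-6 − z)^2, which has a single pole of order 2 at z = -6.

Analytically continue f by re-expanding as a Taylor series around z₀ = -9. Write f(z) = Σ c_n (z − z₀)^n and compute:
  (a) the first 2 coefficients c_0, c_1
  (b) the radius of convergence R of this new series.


Let w = z − z₀, so z = z₀ + w.
Then -6 − z = -6 − (z₀ + w) = (-6 − z₀) − w = 3 − w.
f(z) = 1/(3 − w)^2 = (1/(3)^2) · (1 − w/(3))^{−2}.
By the binomial series (1−u)^{−2} = Σ_{n≥0} C(n+1, 1) u^n for |u|<1, with u = w/(3):
  c_n = C(n+1, 1) / (3)^(n+2).
  c_0 = 1/(3)^2 = 1/9.
  c_1 = 2/(3)^3 = 2/27.
The series is valid for |w/d| < 1, i.e. |z − z₀| < |d|.
Radius of convergence: R = |-6 − z₀| = |3| = 3 (distance from z₀ to the singularity z = -6).

c_0 = 1/9, c_1 = 2/27; R = 3.


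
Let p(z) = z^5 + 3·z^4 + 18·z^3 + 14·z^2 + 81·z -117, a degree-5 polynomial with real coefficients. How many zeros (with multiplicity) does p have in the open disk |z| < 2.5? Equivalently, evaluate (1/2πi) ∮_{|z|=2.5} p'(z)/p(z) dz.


The zeros of p are: (0 + 3i), (0 - 3i), 1, (-2 + 3i), (-2 - 3i).
Their magnitudes are: 3, 3, 1, 3.606, 3.606.
Zeros with |z| < R = 2.5: 1.
Count = 1.
By the argument principle, (1/2πi) ∮_{|z|=R} p'(z)/p(z) dz equals exactly this count.

Number of zeros inside |z| < 2.5: 1.


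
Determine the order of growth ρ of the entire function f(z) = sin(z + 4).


sin(w) is a linear combination of e^{iw} and e^{−iw} (or e^w, e^{−w} in the hyperbolic case), so |sin(w)| ≤ e^{|w|}. With w = z + 4, |w| ≤ 1|z| + 4 = 1r + 4 on |z| = r, giving M(r) ≤ e^{1r + 4}, so ρ ≤ 1. On a suitable ray (z = it for sin/cos; z = t for sinh/cosh, t real → ∞), |sin(z + 4)| grows like e^{1|t|}/2, so ρ ≥ 1. Hence ρ = 1.
Therefore ρ = 1.

Order ρ = 1.


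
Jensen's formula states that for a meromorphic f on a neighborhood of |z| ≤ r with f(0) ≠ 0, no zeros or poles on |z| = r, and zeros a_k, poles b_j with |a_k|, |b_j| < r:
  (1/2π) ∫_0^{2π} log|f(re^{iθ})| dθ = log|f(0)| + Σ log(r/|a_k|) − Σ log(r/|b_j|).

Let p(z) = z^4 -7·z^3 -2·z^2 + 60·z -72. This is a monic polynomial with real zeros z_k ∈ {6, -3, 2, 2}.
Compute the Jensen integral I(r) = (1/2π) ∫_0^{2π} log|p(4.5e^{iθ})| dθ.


Zeros: -3, 2, 2, 6; r = 4.5.
Inside |z| < r: -3, 2, 2. Outside (|z| ≥ r): 6.
p(0) = -72, so log|p(0)| = log(72) = 4.2767.
Apply Jensen: I(r) = log|p(0)| + Σ_k log(r/|z_k|), summed over zeros inside |z| < r.
  log(r/|z_k|) for z_k = -3: log(4.5/3) = 0.4055
  log(r/|z_k|) for z_k = 2: log(4.5/2) = 0.8109
  log(r/|z_k|) for z_k = 2: log(4.5/2) = 0.8109
  Outside zeros (6) contribute nothing to the Jensen sum.
Sum over inside zeros: 2.0273.
I(r) = log|p(0)| + (inside sum) = 4.2767 + 2.0273 = 6.3040.
Note: since some zeros are outside |z| ≤ r, the simplified n·log(r) form does NOT apply — only the inside zeros contribute.

I(r) ≈ 6.3040.


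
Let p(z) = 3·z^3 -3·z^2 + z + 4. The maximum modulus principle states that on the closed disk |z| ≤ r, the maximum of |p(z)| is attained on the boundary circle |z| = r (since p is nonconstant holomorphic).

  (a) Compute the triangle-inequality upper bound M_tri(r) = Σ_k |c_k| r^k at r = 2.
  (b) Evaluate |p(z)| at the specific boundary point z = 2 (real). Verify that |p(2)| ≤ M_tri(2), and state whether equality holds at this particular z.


Coefficients: c_0 = 4, c_1 = 1, c_2 = -3, c_3 = 3. Radius r = 2.
Part (a). Triangle bound: M_tri(r) = Σ_k |c_k| r^k
  = |4|·2^0 + |1|·2^1 + |-3|·2^2 + |3|·2^3
  = 4 + 2 + 12 + 24 = 42.
This bounds M(r) := max_{|z|=r} |p(z)| from above; equality holds iff all terms c_k z^k can be made to align in phase at a single z on |z|=r.
Part (b). At z = 2 (real, on the circle |z| = r):
  p(2) = (4)·2^0 + (1)·2^1 + (-3)·2^2 + (3)·2^3 = 18.
  |p(2)| = 18.
Check: |p(2)| = 18 ≤ 42 = M_tri(2). ✓ Equality does not hold at z = 2 (the coefficients have mixed signs, so the terms do not all align in phase there).

M_tri(2) = 42; |p(2)| = 18; equality at z=2: no.


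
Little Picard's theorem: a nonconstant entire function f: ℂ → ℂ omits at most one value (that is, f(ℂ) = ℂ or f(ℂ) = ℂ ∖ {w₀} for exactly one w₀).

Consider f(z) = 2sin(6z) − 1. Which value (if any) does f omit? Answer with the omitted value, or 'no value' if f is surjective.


Little Picard bounds the complement of f(ℂ) to at most one point.
sin is entire and surjective onto ℂ: for every w ∈ ℂ, sin(ζ) = w has a solution ζ ∈ ℂ (e.g., via the complex inverse arcsin). With ζ = 6z this gives z = ζ/(6). Then 2·sin(6z) takes every value in 2·ℂ = ℂ, and adding -1 is a bijection of ℂ. So f is surjective and omits no value. (Note: only on the real line is sin bounded by [−1, 1].)

Omitted value: no value.


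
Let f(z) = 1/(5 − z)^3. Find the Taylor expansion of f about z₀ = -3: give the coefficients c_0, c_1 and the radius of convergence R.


Let w = z − z₀, so z = z₀ + w.
Then 5 − z = 5 − (z₀ + w) = (5 − z₀) − w = 8 − w.
f(z) = 1/(8 − w)^3 = (1/(8)^3) · (1 − w/(8))^{−3}.
By the binomial series (1−u)^{−3} = Σ_{n≥0} C(n+2, 2) u^n for |u|<1, with u = w/(8):
  c_n = C(n+2, 2) / (8)^(n+3).
  c_0 = 1/(8)^3 = 1/512.
  c_1 = 3/(8)^4 = 3/4096.
The series is valid for |w/d| < 1, i.e. |z − z₀| < |d|.
Radius of convergence: R = |5 − z₀| = |8| = 8 (distance from z₀ to the singularity z = 5).

c_0 = 1/512, c_1 = 3/4096; R = 8.


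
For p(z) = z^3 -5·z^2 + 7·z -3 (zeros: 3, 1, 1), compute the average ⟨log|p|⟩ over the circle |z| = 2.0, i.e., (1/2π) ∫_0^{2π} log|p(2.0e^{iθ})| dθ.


Zeros: 1, 1, 3; r = 2.0.
Inside |z| < r: 1, 1. Outside (|z| ≥ r): 3.
p(0) = -3, so log|p(0)| = log(3) = 1.0986.
Apply Jensen: I(r) = log|p(0)| + Σ_k log(r/|z_k|), summed over zeros inside |z| < r.
  log(r/|z_k|) for z_k = 1: log(2.0/1) = 0.6931
  log(r/|z_k|) for z_k = 1: log(2.0/1) = 0.6931
  Outside zeros (3) contribute nothing to the Jensen sum.
Sum over inside zeros: 1.3863.
I(r) = log|p(0)| + (inside sum) = 1.0986 + 1.3863 = 2.4849.
Note: since some zeros are outside |z| ≤ r, the simplified n·log(r) form does NOT apply — only the inside zeros contribute.

I(r) ≈ 2.4849.


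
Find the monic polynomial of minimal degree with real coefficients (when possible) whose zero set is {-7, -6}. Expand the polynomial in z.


The polynomial is p(z) = ∏_{α ∈ S} (z − α), where S = {-7, -6}.
Expanding the product yields: p(z) = z^2 + 13·z + 42.
The resulting polynomial has degree 2 and real coefficients as required.

p(z) = z^2 + 13·z + 42.


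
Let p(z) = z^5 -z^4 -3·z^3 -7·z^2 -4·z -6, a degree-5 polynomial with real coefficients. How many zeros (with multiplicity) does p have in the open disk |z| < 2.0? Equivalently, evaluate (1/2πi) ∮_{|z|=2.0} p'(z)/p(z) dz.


The zeros of p are: 3, (0 + 1i), (0 - 1i), (-1 + 1i), (-1 - 1i).
Their magnitudes are: 3, 1, 1, 1.414, 1.414.
Zeros with |z| < R = 2.0: (0 + 1i), (0 - 1i), (-1 + 1i), (-1 - 1i).
Count = 4.
By the argument principle, (1/2πi) ∮_{|z|=R} p'(z)/p(z) dz equals exactly this count.

Number of zeros inside |z| < 2.0: 4.


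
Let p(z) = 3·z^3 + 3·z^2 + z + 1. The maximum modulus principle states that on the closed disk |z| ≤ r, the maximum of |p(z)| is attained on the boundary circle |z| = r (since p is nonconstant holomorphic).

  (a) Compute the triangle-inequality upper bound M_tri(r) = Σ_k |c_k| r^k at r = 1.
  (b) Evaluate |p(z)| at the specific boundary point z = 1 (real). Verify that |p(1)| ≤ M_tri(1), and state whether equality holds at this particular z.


Coefficients: c_0 = 1, c_1 = 1, c_2 = 3, c_3 = 3. Radius r = 1.
Part (a). Triangle bound: M_tri(r) = Σ_k |c_k| r^k
  = |1|·1^0 + |1|·1^1 + |3|·1^2 + |3|·1^3
  = 1 + 1 + 3 + 3 = 8.
This bounds M(r) := max_{|z|=r} |p(z)| from above; equality holds iff all terms c_k z^k can be made to align in phase at a single z on |z|=r.
Part (b). At z = 1 (real, on the circle |z| = r):
  p(1) = (1)·1^0 + (1)·1^1 + (3)·1^2 + (3)·1^3 = 8.
  |p(1)| = 8.
Since all nonzero coefficients share the same sign, |p(1)| = 8 = M_tri(1); the triangle bound is attained at z = 1, so in fact M(r) = 8.

M_tri(1) = 8; |p(1)| = 8; equality at z=1: yes.


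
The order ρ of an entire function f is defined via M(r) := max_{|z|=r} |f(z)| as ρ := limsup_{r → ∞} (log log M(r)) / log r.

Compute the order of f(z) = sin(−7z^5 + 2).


Write sin(w) = (e^{iw} ± e^{−iw})/(2 or 2i), so |sin(w)| ≤ e^{|w|}. With w = −7z^5 + 2, |w| ≤ 7r^5 + 2 on |z|=r, giving M(r) ≤ e^{7r^5 + 2} and ρ ≤ 5. For the lower bound, choose z on |z|=r with -7z^5 purely imaginary of modulus 7r^5; then |sin(−7z^5 + 2)| grows like e^{7r^5}/2, so ρ ≥ 5. Hence ρ = 5.
Therefore ρ = 5.

Order ρ = 5.


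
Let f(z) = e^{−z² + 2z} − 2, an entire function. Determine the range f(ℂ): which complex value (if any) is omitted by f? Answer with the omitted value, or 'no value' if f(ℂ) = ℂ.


Little Picard bounds the complement of f(ℂ) to at most one point.
The exponent g(z) = −z² + 2z is a nonconstant polynomial, hence surjective onto ℂ. So e^{g(z)} takes every value in {e^w : w ∈ ℂ} = ℂ ∖ {0}. Adding -2 shifts the range to ℂ ∖ {-2}. f omits exactly -2.

Omitted value: -2.


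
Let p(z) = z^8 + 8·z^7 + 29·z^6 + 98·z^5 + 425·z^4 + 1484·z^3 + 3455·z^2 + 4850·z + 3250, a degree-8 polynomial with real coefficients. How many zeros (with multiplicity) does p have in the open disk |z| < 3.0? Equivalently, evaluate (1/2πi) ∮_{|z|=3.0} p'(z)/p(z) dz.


The zeros of p are: (2 + 3i), (2 - 3i), (-1 + 2i), (-1 - 2i), (-3 + 1i), (-3 - 1i), (-2 + 1i), (-2 - 1i).
Their magnitudes are: 3.606, 3.606, 2.236, 2.236, 3.162, 3.162, 2.236, 2.236.
Zeros with |z| < R = 3.0: (-1 + 2i), (-1 - 2i), (-2 + 1i), (-2 - 1i).
Count = 4.
By the argument principle, (1/2πi) ∮_{|z|=R} p'(z)/p(z) dz equals exactly this count.

Number of zeros inside |z| < 3.0: 4.


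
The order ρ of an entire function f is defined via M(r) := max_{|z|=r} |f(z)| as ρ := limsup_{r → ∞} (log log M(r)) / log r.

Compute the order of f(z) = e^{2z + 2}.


|e^{2z + 2}| = e^{Re(2·z) + 2} ≤ e^{2|z|^1 + 2} = e^{2r^1 + 2} on |z| = r, so ρ ≤ 1. Choosing z on |z|=r so that 2·z is real positive (always possible by picking arg z appropriately) gives |f(z)| = e^{2r^1 + 2}, matching the bound. The additive constant 2 does not affect log log M(r) ~ 1·log r. Hence ρ = 1.
Therefore ρ = 1.

Order ρ = 1.


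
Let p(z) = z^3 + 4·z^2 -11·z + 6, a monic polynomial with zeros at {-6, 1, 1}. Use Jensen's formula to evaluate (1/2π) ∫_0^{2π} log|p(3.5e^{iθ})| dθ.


Zeros: -6, 1, 1; r = 3.5.
Inside |z| < r: 1, 1. Outside (|z| ≥ r): -6.
p(0) = 6, so log|p(0)| = log(6) = 1.7918.
Apply Jensen: I(r) = log|p(0)| + Σ_k log(r/|z_k|), summed over zeros inside |z| < r.
  log(r/|z_k|) for z_k = 1: log(3.5/1) = 1.2528
  log(r/|z_k|) for z_k = 1: log(3.5/1) = 1.2528
  Outside zeros (-6) contribute nothing to the Jensen sum.
Sum over inside zeros: 2.5055.
I(r) = log|p(0)| + (inside sum) = 1.7918 + 2.5055 = 4.2973.
Note: since some zeros are outside |z| ≤ r, the simplified n·log(r) form does NOT apply — only the inside zeros contribute.

I(r) ≈ 4.2973.


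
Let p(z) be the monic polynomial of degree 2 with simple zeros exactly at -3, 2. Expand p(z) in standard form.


The polynomial is p(z) = ∏_{α ∈ S} (z − α), where S = {-3, 2}.
Expanding the product yields: p(z) = z^2 + z -6.
The resulting polynomial has degree 2 and real coefficients as required.

p(z) = z^2 + z -6.


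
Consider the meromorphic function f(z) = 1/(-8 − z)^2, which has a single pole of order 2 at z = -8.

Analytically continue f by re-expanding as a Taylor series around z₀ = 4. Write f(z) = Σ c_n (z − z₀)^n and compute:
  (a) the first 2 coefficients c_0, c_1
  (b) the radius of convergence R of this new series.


Let w = z − z₀, so z = z₀ + w.
Then -8 − z = -8 − (z₀ + w) = (-8 − z₀) − w = -12 − w.
f(z) = 1/(-12 − w)^2 = (1/(-12)^2) · (1 − w/(-12))^{−2}.
By the binomial series (1−u)^{−2} = Σ_{n≥0} C(n+1, 1) u^n for |u|<1, with u = w/(-12):
  c_n = C(n+1, 1) / (-12)^(n+2).
  c_0 = 1/(-12)^2 = 1/144.
  c_1 = 2/(-12)^3 = -1/864.
The series is valid for |w/d| < 1, i.e. |z − z₀| < |d|.
Radius of convergence: R = |-8 − z₀| = |-12| = 12 (distance from z₀ to the singularity z = -8).

c_0 = 1/144, c_1 = -1/864; R = 12.


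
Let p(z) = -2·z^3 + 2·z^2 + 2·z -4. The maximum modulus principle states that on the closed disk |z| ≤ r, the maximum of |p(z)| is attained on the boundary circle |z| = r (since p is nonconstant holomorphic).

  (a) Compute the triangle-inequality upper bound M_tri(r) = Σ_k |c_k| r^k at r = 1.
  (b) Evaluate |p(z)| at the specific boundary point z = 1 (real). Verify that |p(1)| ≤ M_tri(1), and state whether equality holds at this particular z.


Coefficients: c_0 = -4, c_1 = 2, c_2 = 2, c_3 = -2. Radius r = 1.
Part (a). Triangle bound: M_tri(r) = Σ_k |c_k| r^k
  = |-4|·1^0 + |2|·1^1 + |2|·1^2 + |-2|·1^3
  = 4 + 2 + 2 + 2 = 10.
This bounds M(r) := max_{|z|=r} |p(z)| from above; equality holds iff all terms c_k z^k can be made to align in phase at a single z on |z|=r.
Part (b). At z = 1 (real, on the circle |z| = r):
  p(1) = (-4)·1^0 + (2)·1^1 + (2)·1^2 + (-2)·1^3 = -2.
  |p(1)| = 2.
Check: |p(1)| = 2 ≤ 10 = M_tri(1). ✓ Equality does not hold at z = 1 (the coefficients have mixed signs, so the terms do not all align in phase there).

M_tri(1) = 10; |p(1)| = 2; equality at z=1: no.


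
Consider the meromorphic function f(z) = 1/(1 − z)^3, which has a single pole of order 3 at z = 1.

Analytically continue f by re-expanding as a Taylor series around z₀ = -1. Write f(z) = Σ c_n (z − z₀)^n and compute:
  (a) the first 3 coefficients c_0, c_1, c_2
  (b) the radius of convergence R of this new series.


Let w = z − z₀, so z = z₀ + w.
Then 1 − z = 1 − (z₀ + w) = (1 − z₀) − w = 2 − w.
f(z) = 1/(2 − w)^3 = (1/(2)^3) · (1 − w/(2))^{−3}.
By the binomial series (1−u)^{−3} = Σ_{n≥0} C(n+2, 2) u^n for |u|<1, with u = w/(2):
  c_n = C(n+2, 2) / (2)^(n+3).
  c_0 = 1/(2)^3 = 1/8.
  c_1 = 3/(2)^4 = 3/16.
  c_2 = 6/(2)^5 = 3/16.
The series is valid for |w/d| < 1, i.e. |z − z₀| < |d|.
Radius of convergence: R = |1 − z₀| = |2| = 2 (distance from z₀ to the singularity z = 1).

c_0 = 1/8, c_1 = 3/16, c_2 = 3/16; R = 2.


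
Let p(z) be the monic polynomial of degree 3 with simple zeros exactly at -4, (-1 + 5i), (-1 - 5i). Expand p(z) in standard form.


The polynomial is p(z) = ∏_{α ∈ S} (z − α), where S = {-4, (-1 + 5i), (-1 - 5i)}.
Expanding the product yields: p(z) = z^3 + 6·z^2 + 34·z + 104.
Note conjugate pairs combine to real quadratics: (z − (-1+5i))(z − (-1−5i)) = z² + 2z + 26.
The resulting polynomial has degree 3 and real coefficients as required.

p(z) = z^3 + 6·z^2 + 34·z + 104.


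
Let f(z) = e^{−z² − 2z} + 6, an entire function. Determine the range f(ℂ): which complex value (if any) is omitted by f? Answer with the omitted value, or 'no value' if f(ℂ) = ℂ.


Little Picard bounds the complement of f(ℂ) to at most one point.
The exponent g(z) = −z² − 2z is a nonconstant polynomial, hence surjective onto ℂ. So e^{g(z)} takes every value in {e^w : w ∈ ℂ} = ℂ ∖ {0}. Adding 6 shifts the range to ℂ ∖ {6}. f omits exactly 6.

Omitted value: 6.


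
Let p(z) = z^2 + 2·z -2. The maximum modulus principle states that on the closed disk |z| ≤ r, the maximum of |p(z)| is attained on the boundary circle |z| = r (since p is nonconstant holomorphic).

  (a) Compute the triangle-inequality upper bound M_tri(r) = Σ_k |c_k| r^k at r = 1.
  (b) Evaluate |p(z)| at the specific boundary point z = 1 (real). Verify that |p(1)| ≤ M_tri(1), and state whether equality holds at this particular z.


Coefficients: c_0 = -2, c_1 = 2, c_2 = 1. Radius r = 1.
Part (a). Triangle bound: M_tri(r) = Σ_k |c_k| r^k
  = |-2|·1^0 + |2|·1^1 + |1|·1^2
  = 2 + 2 + 1 = 5.
This bounds M(r) := max_{|z|=r} |p(z)| from above; equality holds iff all terms c_k z^k can be made to align in phase at a single z on |z|=r.
Part (b). At z = 1 (real, on the circle |z| = r):
  p(1) = (-2)·1^0 + (2)·1^1 + (1)·1^2 = 1.
  |p(1)| = 1.
Check: |p(1)| = 1 ≤ 5 = M_tri(1). ✓ Equality does not hold at z = 1 (the coefficients have mixed signs, so the terms do not all align in phase there).

M_tri(1) = 5; |p(1)| = 1; equality at z=1: no.


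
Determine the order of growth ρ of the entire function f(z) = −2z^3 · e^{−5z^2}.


M(r) = max_{|z|=r} |-2|·|z|^3·|e^{−5z^2}| = 2·r^3 · e^{5r^2} (the factors attain their maxima compatibly on |z|=r). Then log M(r) = log 2 + 3·log r + 5r^2, dominated by the last term, so log log M(r) ~ 2·log r. The polynomial factor -2z^3 contributes only a log r term and does not affect the order. ρ = 2.
Therefore ρ = 2.

Order ρ = 2.


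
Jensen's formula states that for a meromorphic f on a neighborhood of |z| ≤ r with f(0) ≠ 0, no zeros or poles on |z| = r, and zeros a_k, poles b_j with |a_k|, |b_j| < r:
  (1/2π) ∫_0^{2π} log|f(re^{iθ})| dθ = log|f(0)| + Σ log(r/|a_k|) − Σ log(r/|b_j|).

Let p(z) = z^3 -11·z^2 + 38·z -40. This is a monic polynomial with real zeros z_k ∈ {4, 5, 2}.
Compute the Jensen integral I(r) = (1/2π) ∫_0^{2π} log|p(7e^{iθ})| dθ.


Zeros: 2, 4, 5; r = 7.
Inside |z| < r: 2, 4, 5. Outside (|z| ≥ r): ∅.
p(0) = -40, so log|p(0)| = log(40) = 3.6889.
Apply Jensen: I(r) = log|p(0)| + Σ_k log(r/|z_k|), summed over zeros inside |z| < r.
  log(r/|z_k|) for z_k = 4: log(7/4) = 0.5596
  log(r/|z_k|) for z_k = 5: log(7/5) = 0.3365
  log(r/|z_k|) for z_k = 2: log(7/2) = 1.2528
Sum over inside zeros: 2.1489.
I(r) = log|p(0)| + (inside sum) = 3.6889 + 2.1489 = 5.8377.
Closed form (all zeros inside, monic): I(r) = n·log(r) = 3·log(7) = 5.8377. ✓

I(r) ≈ 5.8377.


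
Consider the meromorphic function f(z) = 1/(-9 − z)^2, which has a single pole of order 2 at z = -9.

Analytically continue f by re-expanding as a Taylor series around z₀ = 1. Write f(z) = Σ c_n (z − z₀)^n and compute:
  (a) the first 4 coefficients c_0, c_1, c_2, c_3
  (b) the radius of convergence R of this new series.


Let w = z − z₀, so z = z₀ + w.
Then -9 − z = -9 − (z₀ + w) = (-9 − z₀) − w = -10 − w.
f(z) = 1/(-10 − w)^2 = (1/(-10)^2) · (1 − w/(-10))^{−2}.
By the binomial series (1−u)^{−2} = Σ_{n≥0} C(n+1, 1) u^n for |u|<1, with u = w/(-10):
  c_n = C(n+1, 1) / (-10)^(n+2).
  c_0 = 1/(-10)^2 = 1/100.
  c_1 = 2/(-10)^3 = -1/500.
  c_2 = 3/(-10)^4 = 3/10000.
  c_3 = 4/(-10)^5 = -1/25000.
The series is valid for |w/d| < 1, i.e. |z − z₀| < |d|.
Radius of convergence: R = |-9 − z₀| = |-10| = 10 (distance from z₀ to the singularity z = -9).

c_0 = 1/100, c_1 = -1/500, c_2 = 3/10000, c_3 = -1/25000; R = 10.


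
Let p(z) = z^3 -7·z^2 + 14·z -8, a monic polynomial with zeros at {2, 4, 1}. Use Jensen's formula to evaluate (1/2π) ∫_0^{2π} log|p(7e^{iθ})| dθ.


Zeros: 1, 2, 4; r = 7.
Inside |z| < r: 1, 2, 4. Outside (|z| ≥ r): ∅.
p(0) = -8, so log|p(0)| = log(8) = 2.0794.
Apply Jensen: I(r) = log|p(0)| + Σ_k log(r/|z_k|), summed over zeros inside |z| < r.
  log(r/|z_k|) for z_k = 2: log(7/2) = 1.2528
  log(r/|z_k|) for z_k = 4: log(7/4) = 0.5596
  log(r/|z_k|) for z_k = 1: log(7/1) = 1.9459
Sum over inside zeros: 3.7583.
I(r) = log|p(0)| + (inside sum) = 2.0794 + 3.7583 = 5.8377.
Closed form (all zeros inside, monic): I(r) = n·log(r) = 3·log(7) = 5.8377. ✓

I(r) ≈ 5.8377.


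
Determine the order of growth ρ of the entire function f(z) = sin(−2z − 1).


sin(w) is a linear combination of e^{iw} and e^{−iw} (or e^w, e^{−w} in the hyperbolic case), so |sin(w)| ≤ e^{|w|}. With w = −2z − 1, |w| ≤ 2|z| + 1 = 2r + 1 on |z| = r, giving M(r) ≤ e^{2r + 1}, so ρ ≤ 1. On a suitable ray (z = it for sin/cos; z = t for sinh/cosh, t real → ∞), |sin(−2z − 1)| grows like e^{2|t|}/2, so ρ ≥ 1. Hence ρ = 1.
Therefore ρ = 1.

Order ρ = 1.


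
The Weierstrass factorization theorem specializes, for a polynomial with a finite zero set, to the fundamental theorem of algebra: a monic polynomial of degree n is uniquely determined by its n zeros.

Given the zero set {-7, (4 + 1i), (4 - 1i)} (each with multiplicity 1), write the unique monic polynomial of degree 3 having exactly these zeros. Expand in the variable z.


The polynomial is p(z) = ∏_{α ∈ S} (z − α), where S = {-7, (4 + 1i), (4 - 1i)}.
Expanding the product yields: p(z) = z^3 -z^2 -39·z + 119.
Note conjugate pairs combine to real quadratics: (z − (4+1i))(z − (4−1i)) = z² − 8z + 17.
The resulting polynomial has degree 3 and real coefficients as required.

p(z) = z^3 -z^2 -39·z + 119.


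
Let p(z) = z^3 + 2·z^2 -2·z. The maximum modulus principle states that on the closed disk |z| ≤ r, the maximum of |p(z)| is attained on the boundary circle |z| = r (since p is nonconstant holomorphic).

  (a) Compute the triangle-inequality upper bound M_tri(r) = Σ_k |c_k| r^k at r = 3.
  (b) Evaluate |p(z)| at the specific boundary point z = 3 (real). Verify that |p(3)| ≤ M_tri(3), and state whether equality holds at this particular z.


Coefficients: c_0 = 0, c_1 = -2, c_2 = 2, c_3 = 1. Radius r = 3.
Part (a). Triangle bound: M_tri(r) = Σ_k |c_k| r^k
  = |0|·3^0 + |-2|·3^1 + |2|·3^2 + |1|·3^3
  = 0 + 6 + 18 + 27 = 51.
This bounds M(r) := max_{|z|=r} |p(z)| from above; equality holds iff all terms c_k z^k can be made to align in phase at a single z on |z|=r.
Part (b). At z = 3 (real, on the circle |z| = r):
  p(3) = (0)·3^0 + (-2)·3^1 + (2)·3^2 + (1)·3^3 = 39.
  |p(3)| = 39.
Check: |p(3)| = 39 ≤ 51 = M_tri(3). ✓ Equality does not hold at z = 3 (the coefficients have mixed signs, so the terms do not all align in phase there).

M_tri(3) = 51; |p(3)| = 39; equality at z=3: no.


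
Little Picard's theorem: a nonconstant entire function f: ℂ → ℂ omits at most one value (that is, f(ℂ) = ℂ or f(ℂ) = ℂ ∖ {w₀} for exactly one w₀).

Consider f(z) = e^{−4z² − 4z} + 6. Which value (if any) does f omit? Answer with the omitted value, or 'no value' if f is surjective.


Little Picard bounds the complement of f(ℂ) to at most one point.
The exponent g(z) = −4z² − 4z is a nonconstant polynomial, hence surjective onto ℂ. So e^{g(z)} takes every value in {e^w : w ∈ ℂ} = ℂ ∖ {0}. Adding 6 shifts the range to ℂ ∖ {6}. f omits exactly 6.

Omitted value: 6.


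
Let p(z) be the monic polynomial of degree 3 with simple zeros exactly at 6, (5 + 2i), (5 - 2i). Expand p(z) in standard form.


The polynomial is p(z) = ∏_{α ∈ S} (z − α), where S = {6, (5 + 2i), (5 - 2i)}.
Expanding the product yields: p(z) = z^3 -16·z^2 + 89·z -174.
Note conjugate pairs combine to real quadratics: (z − (5+2i))(z − (5−2i)) = z² − 10z + 29.
The resulting polynomial has degree 3 and real coefficients as required.

p(z) = z^3 -16·z^2 + 89·z -174.


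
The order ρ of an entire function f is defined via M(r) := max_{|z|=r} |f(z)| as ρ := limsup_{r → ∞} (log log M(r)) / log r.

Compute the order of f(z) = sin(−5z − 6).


sin(w) is a linear combination of e^{iw} and e^{−iw} (or e^w, e^{−w} in the hyperbolic case), so |sin(w)| ≤ e^{|w|}. With w = −5z − 6, |w| ≤ 5|z| + 6 = 5r + 6 on |z| = r, giving M(r) ≤ e^{5r + 6}, so ρ ≤ 1. On a suitable ray (z = it for sin/cos; z = t for sinh/cosh, t real → ∞), |sin(−5z − 6)| grows like e^{5|t|}/2, so ρ ≥ 1. Hence ρ = 1.
Therefore ρ = 1.

Order ρ = 1.


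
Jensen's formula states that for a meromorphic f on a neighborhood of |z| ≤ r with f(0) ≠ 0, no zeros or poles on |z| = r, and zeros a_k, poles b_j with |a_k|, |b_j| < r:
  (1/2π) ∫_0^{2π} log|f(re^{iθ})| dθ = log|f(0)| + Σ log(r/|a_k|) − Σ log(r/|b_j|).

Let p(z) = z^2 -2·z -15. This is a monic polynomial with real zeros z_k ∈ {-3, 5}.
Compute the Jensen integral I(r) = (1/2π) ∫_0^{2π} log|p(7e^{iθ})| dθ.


Zeros: -3, 5; r = 7.
Inside |z| < r: -3, 5. Outside (|z| ≥ r): ∅.
p(0) = -15, so log|p(0)| = log(15) = 2.7081.
Apply Jensen: I(r) = log|p(0)| + Σ_k log(r/|z_k|), summed over zeros inside |z| < r.
  log(r/|z_k|) for z_k = -3: log(7/3) = 0.8473
  log(r/|z_k|) for z_k = 5: log(7/5) = 0.3365
Sum over inside zeros: 1.1838.
I(r) = log|p(0)| + (inside sum) = 2.7081 + 1.1838 = 3.8918.
Closed form (all zeros inside, monic): I(r) = n·log(r) = 2·log(7) = 3.8918. ✓

I(r) ≈ 3.8918.


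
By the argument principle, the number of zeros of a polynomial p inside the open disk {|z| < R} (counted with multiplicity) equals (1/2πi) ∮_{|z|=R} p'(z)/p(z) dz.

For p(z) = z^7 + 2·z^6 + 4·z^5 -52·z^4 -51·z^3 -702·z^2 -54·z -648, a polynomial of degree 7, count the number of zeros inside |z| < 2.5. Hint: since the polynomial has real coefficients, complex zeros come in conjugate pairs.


The zeros of p are: (0 + 1i), (0 - 1i), (-3 + 3i), (-3 - 3i), (0 + 3i), (0 - 3i), 4.
Their magnitudes are: 1, 1, 4.243, 4.243, 3, 3, 4.
Zeros with |z| < R = 2.5: (0 + 1i), (0 - 1i).
Count = 2.
By the argument principle, (1/2πi) ∮_{|z|=R} p'(z)/p(z) dz equals exactly this count.

Number of zeros inside |z| < 2.5: 2.


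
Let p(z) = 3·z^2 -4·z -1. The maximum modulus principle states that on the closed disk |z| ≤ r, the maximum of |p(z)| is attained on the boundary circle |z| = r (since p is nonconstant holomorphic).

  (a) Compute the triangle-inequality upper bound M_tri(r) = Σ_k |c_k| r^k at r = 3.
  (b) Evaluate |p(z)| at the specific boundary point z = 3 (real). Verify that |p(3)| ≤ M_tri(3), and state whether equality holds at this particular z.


Coefficients: c_0 = -1, c_1 = -4, c_2 = 3. Radius r = 3.
Part (a). Triangle bound: M_tri(r) = Σ_k |c_k| r^k
  = |-1|·3^0 + |-4|·3^1 + |3|·3^2
  = 1 + 12 + 27 = 40.
This bounds M(r) := max_{|z|=r} |p(z)| from above; equality holds iff all terms c_k z^k can be made to align in phase at a single z on |z|=r.
Part (b). At z = 3 (real, on the circle |z| = r):
  p(3) = (-1)·3^0 + (-4)·3^1 + (3)·3^2 = 14.
  |p(3)| = 14.
Check: |p(3)| = 14 ≤ 40 = M_tri(3). ✓ Equality does not hold at z = 3 (the coefficients have mixed signs, so the terms do not all align in phase there).

M_tri(3) = 40; |p(3)| = 14; equality at z=3: no.
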